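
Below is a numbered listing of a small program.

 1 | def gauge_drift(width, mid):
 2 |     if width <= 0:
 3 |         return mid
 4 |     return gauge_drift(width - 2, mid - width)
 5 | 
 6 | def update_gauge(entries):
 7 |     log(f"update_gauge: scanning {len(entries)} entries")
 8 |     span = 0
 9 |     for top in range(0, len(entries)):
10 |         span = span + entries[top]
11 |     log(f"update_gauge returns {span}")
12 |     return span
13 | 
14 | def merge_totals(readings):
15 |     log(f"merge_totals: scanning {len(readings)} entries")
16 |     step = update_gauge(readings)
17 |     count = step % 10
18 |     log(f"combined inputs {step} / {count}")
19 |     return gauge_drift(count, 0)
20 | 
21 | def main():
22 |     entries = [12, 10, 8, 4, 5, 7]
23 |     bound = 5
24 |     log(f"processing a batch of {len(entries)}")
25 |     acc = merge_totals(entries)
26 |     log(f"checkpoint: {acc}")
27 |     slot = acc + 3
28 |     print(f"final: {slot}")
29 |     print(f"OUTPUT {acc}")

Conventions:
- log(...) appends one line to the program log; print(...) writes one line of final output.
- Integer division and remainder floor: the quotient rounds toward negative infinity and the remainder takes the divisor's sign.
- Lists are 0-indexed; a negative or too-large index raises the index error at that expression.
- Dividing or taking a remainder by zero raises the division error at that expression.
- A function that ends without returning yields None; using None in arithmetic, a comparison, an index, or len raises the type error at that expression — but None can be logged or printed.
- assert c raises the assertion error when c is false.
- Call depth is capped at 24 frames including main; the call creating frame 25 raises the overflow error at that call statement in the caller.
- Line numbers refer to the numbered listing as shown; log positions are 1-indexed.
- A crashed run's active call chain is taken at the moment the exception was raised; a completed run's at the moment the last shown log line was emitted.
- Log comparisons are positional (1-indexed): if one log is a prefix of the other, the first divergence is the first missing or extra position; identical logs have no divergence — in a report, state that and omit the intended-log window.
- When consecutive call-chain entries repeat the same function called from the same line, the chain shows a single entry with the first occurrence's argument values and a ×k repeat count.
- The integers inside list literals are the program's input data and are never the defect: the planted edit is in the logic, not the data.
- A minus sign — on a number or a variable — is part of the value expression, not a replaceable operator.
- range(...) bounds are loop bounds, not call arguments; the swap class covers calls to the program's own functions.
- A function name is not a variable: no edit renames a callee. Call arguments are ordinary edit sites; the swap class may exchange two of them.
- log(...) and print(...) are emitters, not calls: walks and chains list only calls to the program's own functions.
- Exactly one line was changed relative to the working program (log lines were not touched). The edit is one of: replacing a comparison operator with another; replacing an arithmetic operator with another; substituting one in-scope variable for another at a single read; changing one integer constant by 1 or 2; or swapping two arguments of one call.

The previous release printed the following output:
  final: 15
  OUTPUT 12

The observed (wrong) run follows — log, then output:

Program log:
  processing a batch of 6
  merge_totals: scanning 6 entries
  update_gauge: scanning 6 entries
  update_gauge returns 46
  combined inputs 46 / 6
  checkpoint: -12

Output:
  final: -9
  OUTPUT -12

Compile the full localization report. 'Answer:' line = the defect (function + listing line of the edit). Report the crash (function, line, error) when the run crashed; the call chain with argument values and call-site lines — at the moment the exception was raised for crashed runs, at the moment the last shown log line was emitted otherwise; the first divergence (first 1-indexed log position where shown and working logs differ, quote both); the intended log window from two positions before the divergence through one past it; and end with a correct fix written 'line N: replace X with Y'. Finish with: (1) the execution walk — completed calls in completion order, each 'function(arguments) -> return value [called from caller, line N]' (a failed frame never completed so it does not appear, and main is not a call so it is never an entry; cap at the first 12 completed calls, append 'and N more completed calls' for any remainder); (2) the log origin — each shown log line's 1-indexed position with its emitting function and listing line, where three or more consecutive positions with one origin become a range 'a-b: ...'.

Answer: the defect is in gauge_drift at line 4.
Core observation: Position 6 is the first bad log line: 'checkpoint: -12' should read 'checkpoint: 12'.
Call chain: main.
First divergence: position 6; shown 'checkpoint: -12' vs intended 'checkpoint: 12'.
Intended log window:
  4: update_gauge returns 46
  5: combined inputs 46 / 6
  6: checkpoint: 12
Execution walk:
  update_gauge([12, 10, 8, 4, 5, 7]) -> 46  [called from merge_totals, line 16]
  gauge_drift(0, -12) -> -12  [called from gauge_drift, line 4]
  gauge_drift(2, -10) -> -12  [called from gauge_drift, line 4]
  gauge_drift(4, -6) -> -12  [called from gauge_drift, line 4]
  gauge_drift(6, 0) -> -12  [called from merge_totals, line 19]
  merge_totals([12, 10, 8, 4, 5, 7]) -> -12  [called from main, line 25]
Log line origins:
  1: from main, line 24
  2: from merge_totals, line 15
  3: from update_gauge, line 7
  4: from update_gauge, line 11
  5: from merge_totals, line 18
  6: from main, line 26
A correct fix: line 4: replace `mid - width` with `mid + width`.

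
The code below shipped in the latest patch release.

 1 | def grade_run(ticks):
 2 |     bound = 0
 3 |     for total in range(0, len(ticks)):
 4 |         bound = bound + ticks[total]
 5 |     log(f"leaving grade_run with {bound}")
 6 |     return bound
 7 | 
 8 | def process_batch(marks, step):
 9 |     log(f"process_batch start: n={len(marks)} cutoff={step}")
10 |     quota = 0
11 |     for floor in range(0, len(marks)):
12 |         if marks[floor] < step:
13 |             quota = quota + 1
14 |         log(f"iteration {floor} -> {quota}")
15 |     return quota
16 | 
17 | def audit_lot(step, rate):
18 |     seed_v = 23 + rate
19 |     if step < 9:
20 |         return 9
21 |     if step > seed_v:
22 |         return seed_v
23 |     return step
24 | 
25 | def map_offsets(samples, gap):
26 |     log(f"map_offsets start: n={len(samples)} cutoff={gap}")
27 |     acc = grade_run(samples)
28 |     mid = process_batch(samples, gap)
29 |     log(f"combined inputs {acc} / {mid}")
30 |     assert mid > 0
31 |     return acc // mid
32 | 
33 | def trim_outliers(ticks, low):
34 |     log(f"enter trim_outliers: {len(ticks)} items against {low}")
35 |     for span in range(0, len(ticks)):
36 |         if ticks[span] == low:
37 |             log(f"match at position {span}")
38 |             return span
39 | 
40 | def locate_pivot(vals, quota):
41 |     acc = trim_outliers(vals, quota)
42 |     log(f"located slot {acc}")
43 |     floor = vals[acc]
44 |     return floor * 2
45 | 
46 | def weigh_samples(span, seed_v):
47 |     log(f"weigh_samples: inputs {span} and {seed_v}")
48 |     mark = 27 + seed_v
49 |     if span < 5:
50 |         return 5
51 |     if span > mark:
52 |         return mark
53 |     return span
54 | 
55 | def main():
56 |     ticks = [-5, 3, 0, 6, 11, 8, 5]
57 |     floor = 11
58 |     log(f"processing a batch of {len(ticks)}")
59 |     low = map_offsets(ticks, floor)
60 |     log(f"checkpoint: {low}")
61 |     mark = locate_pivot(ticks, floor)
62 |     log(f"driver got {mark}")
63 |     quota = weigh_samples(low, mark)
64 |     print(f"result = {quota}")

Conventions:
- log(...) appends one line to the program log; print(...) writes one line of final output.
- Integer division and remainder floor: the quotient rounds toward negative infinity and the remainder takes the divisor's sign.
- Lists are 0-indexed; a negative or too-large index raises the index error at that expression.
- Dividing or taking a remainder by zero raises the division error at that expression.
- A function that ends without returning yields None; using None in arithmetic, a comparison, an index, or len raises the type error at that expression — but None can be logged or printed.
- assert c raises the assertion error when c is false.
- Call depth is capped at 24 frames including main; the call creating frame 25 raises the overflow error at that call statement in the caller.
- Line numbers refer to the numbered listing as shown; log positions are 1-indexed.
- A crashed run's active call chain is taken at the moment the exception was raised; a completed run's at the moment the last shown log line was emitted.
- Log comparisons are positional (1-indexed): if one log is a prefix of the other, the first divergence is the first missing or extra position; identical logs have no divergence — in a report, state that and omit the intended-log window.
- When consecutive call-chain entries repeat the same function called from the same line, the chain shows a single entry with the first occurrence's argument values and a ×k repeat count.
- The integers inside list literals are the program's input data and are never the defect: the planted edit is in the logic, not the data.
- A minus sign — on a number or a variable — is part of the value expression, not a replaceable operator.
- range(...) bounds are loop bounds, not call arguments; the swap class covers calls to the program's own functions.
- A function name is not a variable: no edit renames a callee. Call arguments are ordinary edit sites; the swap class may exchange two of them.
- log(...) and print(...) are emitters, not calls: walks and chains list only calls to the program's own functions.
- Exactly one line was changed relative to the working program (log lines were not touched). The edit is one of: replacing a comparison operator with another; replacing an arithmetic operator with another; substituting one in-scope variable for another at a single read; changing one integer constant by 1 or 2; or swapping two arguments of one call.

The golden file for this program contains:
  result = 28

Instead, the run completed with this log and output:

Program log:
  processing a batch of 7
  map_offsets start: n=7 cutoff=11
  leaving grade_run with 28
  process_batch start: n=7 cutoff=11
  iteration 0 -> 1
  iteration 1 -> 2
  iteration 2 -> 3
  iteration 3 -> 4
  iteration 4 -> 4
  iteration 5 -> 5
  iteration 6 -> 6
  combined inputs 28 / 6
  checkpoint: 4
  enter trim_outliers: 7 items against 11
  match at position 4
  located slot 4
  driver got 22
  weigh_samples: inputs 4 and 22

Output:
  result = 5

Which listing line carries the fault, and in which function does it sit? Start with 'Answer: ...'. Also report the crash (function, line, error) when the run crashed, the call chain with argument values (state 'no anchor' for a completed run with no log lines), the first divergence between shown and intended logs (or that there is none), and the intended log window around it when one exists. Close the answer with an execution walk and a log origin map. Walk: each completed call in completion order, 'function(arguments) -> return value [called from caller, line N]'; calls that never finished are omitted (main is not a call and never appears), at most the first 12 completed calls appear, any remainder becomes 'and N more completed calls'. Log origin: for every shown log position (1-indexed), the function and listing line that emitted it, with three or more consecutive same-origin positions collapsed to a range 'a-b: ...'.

Answer: the defect is in process_batch at line 12.
The tell: The log first diverges at position 5: the faulty run prints 'iteration 0 -> 1' where the working version prints 'iteration 0 -> 0'.
Call chain: main -> weigh_samples(4, 22) (called at line 63).
First divergence: position 5; shown 'iteration 0 -> 1' vs intended 'iteration 0 -> 0'.
Intended log window:
  3: leaving grade_run with 28
  4: process_batch start: n=7 cutoff=11
  5: iteration 0 -> 0
  6: iteration 1 -> 0
Execution walk:
  grade_run([-5, 3, 0, 6, 11, 8, 5]) -> 28  [called from map_offsets, line 27]
  process_batch([-5, 3, 0, 6, 11, 8, 5], 11) -> 6  [called from map_offsets, line 28]
  map_offsets([-5, 3, 0, 6, 11, 8, 5], 11) -> 4  [called from main, line 59]
  trim_outliers([-5, 3, 0, 6, 11, 8, 5], 11) -> 4  [called from locate_pivot, line 41]
  locate_pivot([-5, 3, 0, 6, 11, 8, 5], 11) -> 22  [called from main, line 61]
  weigh_samples(4, 22) -> 5  [called from main, line 63]
Log line origins:
  1: emitted by main (line 58)
  2: emitted by map_offsets (line 26)
  3: emitted by grade_run (line 5)
  4: emitted by process_batch (line 9)
  5-11: emitted by process_batch (line 14)
  12: emitted by map_offsets (line 29)
  13: emitted by main (line 60)
  14: emitted by trim_outliers (line 34)
  15: emitted by trim_outliers (line 37)
  16: emitted by locate_pivot (line 42)
  17: emitted by main (line 62)
  18: emitted by weigh_samples (line 47)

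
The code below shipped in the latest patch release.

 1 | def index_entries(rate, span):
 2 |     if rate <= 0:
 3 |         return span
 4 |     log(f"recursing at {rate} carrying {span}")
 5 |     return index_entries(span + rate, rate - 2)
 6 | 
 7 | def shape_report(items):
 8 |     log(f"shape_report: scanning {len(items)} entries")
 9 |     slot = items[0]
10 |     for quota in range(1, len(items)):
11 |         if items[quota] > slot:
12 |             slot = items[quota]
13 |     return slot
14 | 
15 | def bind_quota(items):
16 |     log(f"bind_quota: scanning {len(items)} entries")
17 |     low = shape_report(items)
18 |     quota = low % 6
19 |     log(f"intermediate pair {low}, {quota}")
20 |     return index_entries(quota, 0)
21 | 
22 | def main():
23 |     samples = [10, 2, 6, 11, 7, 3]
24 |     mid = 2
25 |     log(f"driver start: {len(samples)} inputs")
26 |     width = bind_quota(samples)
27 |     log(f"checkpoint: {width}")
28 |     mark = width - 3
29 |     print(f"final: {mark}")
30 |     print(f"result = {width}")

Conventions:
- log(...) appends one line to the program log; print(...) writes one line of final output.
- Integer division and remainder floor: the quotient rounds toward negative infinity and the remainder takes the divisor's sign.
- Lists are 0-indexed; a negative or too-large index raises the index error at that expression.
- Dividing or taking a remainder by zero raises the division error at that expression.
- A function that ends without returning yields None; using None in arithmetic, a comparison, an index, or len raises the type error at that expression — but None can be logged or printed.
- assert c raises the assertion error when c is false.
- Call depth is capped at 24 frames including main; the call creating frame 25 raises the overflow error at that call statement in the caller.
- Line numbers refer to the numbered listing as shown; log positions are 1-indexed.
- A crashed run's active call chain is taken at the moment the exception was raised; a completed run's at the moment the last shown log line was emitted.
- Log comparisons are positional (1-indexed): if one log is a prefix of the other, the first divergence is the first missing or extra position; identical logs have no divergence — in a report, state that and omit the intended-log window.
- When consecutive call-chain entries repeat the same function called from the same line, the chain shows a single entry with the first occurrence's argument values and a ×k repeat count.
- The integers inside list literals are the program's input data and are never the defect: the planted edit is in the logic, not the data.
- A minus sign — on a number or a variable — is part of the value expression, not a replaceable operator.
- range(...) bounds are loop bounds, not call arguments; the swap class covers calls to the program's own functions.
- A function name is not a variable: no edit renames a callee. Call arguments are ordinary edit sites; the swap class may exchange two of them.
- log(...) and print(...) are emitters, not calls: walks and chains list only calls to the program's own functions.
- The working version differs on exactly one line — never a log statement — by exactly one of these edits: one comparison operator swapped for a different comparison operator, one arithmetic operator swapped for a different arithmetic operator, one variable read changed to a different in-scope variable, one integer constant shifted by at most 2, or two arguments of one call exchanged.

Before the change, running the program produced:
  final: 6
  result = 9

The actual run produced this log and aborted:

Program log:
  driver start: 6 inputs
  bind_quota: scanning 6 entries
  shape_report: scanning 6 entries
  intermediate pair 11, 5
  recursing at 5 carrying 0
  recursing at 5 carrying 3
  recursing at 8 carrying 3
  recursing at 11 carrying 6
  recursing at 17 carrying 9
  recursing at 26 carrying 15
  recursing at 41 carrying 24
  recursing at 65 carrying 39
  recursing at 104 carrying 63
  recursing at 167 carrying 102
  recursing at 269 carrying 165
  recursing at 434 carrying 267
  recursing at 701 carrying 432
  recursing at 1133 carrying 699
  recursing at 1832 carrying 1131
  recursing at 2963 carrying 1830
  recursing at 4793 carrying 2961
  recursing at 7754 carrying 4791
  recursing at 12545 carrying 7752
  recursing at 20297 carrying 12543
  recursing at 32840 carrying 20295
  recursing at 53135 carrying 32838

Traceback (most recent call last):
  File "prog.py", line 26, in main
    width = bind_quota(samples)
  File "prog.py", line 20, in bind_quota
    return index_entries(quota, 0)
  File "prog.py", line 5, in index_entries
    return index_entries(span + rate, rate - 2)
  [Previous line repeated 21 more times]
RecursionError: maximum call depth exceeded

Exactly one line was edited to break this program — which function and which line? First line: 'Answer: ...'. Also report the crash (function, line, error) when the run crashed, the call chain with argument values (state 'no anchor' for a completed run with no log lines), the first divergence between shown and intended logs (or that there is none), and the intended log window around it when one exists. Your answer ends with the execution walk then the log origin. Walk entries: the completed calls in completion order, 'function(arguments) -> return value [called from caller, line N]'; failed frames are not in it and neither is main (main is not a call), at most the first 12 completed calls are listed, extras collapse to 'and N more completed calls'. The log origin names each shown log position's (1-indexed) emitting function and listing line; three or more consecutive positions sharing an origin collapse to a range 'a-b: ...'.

Answer: the defect is in index_entries at line 5.
Core observation: The earliest visible damage is log position 6 — 'recursing at 5 carrying 3' rather than the intended 'recursing at 3 carrying 5'.
Crash: index_entries, line 5, RecursionError.
Call chain: main -> bind_quota([10, 2, 6, 11, 7, 3]) (called at line 26) -> index_entries(5, 0) (called at line 20) -> index_entries(5, 3) (called at line 5) ×21.
First divergence: position 6; shown 'recursing at 5 carrying 3' vs intended 'recursing at 3 carrying 5'.
Intended log window:
  4: intermediate pair 11, 5
  5: recursing at 5 carrying 0
  6: recursing at 3 carrying 5
  7: recursing at 1 carrying 8
Execution walk:
  shape_report([10, 2, 6, 11, 7, 3]) -> 11  [called from bind_quota, line 17]
Log line origins:
  1: emitted by main (line 25)
  2: emitted by bind_quota (line 16)
  3: emitted by shape_report (line 8)
  4: emitted by bind_quota (line 19)
  5-26: emitted by index_entries (line 4)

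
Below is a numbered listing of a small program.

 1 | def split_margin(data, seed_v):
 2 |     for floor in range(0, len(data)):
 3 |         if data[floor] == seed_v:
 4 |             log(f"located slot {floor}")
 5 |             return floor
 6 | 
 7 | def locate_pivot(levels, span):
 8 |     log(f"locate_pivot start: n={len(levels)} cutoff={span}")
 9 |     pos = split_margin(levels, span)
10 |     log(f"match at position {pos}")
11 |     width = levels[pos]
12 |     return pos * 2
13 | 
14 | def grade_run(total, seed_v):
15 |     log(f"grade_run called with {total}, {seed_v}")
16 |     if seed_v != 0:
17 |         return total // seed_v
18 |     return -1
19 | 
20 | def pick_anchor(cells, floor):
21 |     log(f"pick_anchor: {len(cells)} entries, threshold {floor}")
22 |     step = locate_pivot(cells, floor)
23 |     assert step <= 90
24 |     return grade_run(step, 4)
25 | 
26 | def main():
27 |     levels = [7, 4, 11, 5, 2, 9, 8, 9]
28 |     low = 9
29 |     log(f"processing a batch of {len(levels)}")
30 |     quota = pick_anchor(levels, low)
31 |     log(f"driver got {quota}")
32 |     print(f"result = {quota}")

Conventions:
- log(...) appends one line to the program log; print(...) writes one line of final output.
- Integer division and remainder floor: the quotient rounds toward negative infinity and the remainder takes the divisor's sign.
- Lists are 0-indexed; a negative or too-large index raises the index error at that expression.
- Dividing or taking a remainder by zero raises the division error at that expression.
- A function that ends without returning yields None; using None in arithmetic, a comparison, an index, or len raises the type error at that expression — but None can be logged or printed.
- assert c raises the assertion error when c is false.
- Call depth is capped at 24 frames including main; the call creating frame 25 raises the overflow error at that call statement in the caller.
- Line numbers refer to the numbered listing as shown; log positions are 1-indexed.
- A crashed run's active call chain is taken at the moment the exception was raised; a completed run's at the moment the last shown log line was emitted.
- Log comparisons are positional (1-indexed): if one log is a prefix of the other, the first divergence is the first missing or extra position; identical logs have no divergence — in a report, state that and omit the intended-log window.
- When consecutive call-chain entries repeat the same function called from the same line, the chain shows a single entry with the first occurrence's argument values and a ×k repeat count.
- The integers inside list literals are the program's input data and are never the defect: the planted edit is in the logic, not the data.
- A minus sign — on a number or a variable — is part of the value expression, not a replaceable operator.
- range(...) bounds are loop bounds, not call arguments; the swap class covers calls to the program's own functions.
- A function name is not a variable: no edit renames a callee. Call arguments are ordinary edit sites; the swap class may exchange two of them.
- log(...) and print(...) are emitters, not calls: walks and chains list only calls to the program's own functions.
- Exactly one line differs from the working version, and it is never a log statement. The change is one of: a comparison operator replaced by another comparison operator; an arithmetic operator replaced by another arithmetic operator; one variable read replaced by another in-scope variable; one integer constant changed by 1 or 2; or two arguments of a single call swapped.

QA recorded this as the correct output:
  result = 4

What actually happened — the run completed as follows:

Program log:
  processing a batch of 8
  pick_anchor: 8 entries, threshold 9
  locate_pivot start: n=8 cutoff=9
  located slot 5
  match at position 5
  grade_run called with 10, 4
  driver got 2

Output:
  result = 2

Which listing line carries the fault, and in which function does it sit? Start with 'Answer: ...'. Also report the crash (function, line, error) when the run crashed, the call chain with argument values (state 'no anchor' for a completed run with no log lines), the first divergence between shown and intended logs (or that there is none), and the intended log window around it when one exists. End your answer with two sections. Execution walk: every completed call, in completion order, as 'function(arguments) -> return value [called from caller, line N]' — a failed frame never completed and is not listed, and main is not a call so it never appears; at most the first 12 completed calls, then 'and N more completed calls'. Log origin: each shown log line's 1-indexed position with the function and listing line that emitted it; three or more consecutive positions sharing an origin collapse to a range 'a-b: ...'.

Answer: the defect is in locate_pivot at line 12.
Key fact: Position 6 is the first bad log line: 'grade_run called with 10, 4' should read 'grade_run called with 18, 4'.
Call chain: main.
First divergence: at position 6 the run shows 'grade_run called with 10, 4' where the working version logs 'grade_run called with 18, 4'.
Intended log window:
  4: located slot 5
  5: match at position 5
  6: grade_run called with 18, 4
  7: driver got 4
Execution walk:
  split_margin([7, 4, 11, 5, 2, 9, 8, 9], 9) -> 5  [called from locate_pivot, line 9]
  locate_pivot([7, 4, 11, 5, 2, 9, 8, 9], 9) -> 10  [called from pick_anchor, line 22]
  grade_run(10, 4) -> 2  [called from pick_anchor, line 24]
  pick_anchor([7, 4, 11, 5, 2, 9, 8, 9], 9) -> 2  [called from main, line 30]
Log line origins:
  1: from main, line 29
  2: from pick_anchor, line 21
  3: from locate_pivot, line 8
  4: from split_margin, line 4
  5: from locate_pivot, line 10
  6: from grade_run, line 15
  7: from main, line 31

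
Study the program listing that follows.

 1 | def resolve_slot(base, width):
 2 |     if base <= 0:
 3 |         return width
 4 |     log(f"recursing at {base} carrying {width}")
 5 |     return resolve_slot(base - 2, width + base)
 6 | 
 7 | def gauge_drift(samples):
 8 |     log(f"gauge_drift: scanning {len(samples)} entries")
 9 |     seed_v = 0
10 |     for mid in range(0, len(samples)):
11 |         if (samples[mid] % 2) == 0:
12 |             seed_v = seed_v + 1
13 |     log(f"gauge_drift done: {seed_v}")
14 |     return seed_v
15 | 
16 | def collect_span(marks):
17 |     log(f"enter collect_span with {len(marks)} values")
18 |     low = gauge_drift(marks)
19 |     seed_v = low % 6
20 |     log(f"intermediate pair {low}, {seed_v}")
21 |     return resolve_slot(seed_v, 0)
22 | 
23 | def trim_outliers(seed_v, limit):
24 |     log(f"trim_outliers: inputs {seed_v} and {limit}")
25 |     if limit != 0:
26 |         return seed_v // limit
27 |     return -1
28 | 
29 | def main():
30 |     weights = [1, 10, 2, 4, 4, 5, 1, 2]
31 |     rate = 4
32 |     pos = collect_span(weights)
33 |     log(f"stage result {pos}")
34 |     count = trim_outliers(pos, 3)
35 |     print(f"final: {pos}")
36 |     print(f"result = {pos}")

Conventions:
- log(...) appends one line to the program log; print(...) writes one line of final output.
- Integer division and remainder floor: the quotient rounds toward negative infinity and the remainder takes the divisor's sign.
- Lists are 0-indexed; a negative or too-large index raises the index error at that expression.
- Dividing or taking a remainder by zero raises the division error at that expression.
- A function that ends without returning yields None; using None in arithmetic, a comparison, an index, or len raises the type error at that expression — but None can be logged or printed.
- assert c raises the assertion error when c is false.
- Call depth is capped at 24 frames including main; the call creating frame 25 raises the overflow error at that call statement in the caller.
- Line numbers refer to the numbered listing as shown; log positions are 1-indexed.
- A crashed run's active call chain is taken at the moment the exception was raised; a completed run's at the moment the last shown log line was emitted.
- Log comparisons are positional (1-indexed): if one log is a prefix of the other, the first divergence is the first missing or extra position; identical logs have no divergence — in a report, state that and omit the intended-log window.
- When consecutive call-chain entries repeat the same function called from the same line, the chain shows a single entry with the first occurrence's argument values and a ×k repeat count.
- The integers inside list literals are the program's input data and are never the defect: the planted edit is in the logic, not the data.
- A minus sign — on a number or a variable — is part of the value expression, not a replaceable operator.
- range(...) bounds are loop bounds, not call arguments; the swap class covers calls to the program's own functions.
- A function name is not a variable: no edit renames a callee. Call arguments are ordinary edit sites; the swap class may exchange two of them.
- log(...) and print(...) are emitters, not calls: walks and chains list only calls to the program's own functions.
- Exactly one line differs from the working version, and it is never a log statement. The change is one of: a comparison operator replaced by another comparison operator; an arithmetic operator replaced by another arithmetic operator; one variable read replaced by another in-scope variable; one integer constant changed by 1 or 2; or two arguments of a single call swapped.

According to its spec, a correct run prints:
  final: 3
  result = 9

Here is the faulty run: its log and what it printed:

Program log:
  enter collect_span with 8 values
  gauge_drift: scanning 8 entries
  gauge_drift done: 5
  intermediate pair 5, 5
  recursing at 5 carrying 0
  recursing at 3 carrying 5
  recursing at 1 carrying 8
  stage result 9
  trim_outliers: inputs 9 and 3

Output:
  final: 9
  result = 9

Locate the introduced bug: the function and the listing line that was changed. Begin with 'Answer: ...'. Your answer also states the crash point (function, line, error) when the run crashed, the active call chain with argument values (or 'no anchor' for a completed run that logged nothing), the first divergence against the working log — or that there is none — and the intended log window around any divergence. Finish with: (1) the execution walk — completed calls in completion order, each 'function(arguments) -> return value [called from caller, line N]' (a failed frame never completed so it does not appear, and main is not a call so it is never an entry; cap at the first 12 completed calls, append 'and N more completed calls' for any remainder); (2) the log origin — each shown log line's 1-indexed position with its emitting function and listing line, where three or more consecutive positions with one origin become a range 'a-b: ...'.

Answer: the defect is in main at line 35.
The tell: The two runs log identically and part ways only at the printed values.
Call chain: main -> trim_outliers(9, 3) (called at line 34).
First divergence: none; the two logs match at every position.
Execution walk:
  gauge_drift([1, 10, 2, 4, 4, 5, 1, 2]) -> 5  [called from collect_span, line 18]
  resolve_slot(-1, 9) -> 9  [called from resolve_slot, line 5]
  resolve_slot(1, 8) -> 9  [called from resolve_slot, line 5]
  resolve_slot(3, 5) -> 9  [called from resolve_slot, line 5]
  resolve_slot(5, 0) -> 9  [called from collect_span, line 21]
  collect_span([1, 10, 2, 4, 4, 5, 1, 2]) -> 9  [called from main, line 32]
  trim_outliers(9, 3) -> 3  [called from main, line 34]
Log origin:
  1: from collect_span, line 17
  2: from gauge_drift, line 8
  3: from gauge_drift, line 13
  4: from collect_span, line 20
  5-7: from resolve_slot, line 4
  8: from main, line 33
  9: from trim_outliers, line 24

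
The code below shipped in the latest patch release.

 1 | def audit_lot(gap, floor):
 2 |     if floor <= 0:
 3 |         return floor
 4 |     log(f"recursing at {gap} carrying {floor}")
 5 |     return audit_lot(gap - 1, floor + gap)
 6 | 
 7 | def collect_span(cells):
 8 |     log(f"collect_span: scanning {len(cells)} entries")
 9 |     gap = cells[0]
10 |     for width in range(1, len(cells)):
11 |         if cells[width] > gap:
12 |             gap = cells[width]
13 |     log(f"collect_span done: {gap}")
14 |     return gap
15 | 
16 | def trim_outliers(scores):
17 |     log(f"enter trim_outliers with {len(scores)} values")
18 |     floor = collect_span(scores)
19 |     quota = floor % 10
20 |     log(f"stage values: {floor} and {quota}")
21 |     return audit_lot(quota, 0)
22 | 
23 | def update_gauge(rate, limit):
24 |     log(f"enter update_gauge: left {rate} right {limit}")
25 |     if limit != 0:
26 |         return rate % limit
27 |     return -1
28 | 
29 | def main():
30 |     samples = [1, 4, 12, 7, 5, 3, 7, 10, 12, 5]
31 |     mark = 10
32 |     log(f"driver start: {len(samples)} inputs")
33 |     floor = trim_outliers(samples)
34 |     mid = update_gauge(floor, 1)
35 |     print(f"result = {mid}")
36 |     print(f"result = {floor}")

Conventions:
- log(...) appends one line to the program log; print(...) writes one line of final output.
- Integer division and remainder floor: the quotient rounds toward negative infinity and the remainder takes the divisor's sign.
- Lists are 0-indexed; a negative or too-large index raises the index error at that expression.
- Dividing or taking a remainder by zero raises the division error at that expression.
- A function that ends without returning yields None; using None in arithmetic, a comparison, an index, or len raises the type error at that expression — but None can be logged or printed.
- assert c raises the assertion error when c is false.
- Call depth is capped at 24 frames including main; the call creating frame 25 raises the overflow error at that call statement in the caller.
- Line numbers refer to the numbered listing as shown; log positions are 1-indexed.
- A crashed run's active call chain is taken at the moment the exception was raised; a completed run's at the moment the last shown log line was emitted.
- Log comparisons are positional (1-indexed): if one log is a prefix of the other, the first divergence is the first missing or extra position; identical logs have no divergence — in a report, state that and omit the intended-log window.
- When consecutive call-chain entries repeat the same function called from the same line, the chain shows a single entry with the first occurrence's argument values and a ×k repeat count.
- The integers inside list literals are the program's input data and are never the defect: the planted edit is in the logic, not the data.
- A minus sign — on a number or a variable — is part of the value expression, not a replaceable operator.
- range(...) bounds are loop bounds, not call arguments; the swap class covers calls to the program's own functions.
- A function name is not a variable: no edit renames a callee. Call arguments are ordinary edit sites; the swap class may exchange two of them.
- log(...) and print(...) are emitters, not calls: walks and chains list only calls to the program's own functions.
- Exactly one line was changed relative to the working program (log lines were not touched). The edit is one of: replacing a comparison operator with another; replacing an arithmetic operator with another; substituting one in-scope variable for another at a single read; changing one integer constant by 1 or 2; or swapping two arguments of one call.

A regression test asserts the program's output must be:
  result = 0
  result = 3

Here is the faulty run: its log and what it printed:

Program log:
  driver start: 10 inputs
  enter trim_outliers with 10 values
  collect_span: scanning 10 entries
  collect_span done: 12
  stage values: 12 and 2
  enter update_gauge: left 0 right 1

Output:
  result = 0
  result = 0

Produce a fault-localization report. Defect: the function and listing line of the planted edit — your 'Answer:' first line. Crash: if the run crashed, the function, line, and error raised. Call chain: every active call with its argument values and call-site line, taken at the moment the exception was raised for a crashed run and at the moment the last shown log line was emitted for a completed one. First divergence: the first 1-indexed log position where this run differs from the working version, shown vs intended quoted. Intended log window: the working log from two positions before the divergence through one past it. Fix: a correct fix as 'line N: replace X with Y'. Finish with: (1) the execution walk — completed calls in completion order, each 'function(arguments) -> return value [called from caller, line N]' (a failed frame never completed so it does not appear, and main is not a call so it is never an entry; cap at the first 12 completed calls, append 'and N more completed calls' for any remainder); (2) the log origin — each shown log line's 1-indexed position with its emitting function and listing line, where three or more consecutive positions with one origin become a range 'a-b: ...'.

Answer: the defect is in audit_lot at line 2.
Key observation: The log first diverges at position 6: the faulty run prints 'enter update_gauge: left 0 right 1' where the working version prints 'recursing at 2 carrying 0'.
Call chain: main -> update_gauge(0, 1) (called at line 34).
First divergence: position 6 — the shown line 'enter update_gauge: left 0 right 1' should read 'recursing at 2 carrying 0'.
Intended log window:
  4: collect_span done: 12
  5: stage values: 12 and 2
  6: recursing at 2 carrying 0
  7: recursing at 1 carrying 2
Execution walk:
  collect_span([1, 4, 12, 7, 5, 3, 7, 10, 12, 5]) -> 12  [called from trim_outliers, line 18]
  audit_lot(2, 0) -> 0  [called from trim_outliers, line 21]
  trim_outliers([1, 4, 12, 7, 5, 3, 7, 10, 12, 5]) -> 0  [called from main, line 33]
  update_gauge(0, 1) -> 0  [called from main, line 34]
Origin of each log line:
  1 — main, line 32
  2 — trim_outliers, line 17
  3 — collect_span, line 8
  4 — collect_span, line 13
  5 — trim_outliers, line 20
  6 — update_gauge, line 24
A correct fix: line 2: replace `floor` with `gap`.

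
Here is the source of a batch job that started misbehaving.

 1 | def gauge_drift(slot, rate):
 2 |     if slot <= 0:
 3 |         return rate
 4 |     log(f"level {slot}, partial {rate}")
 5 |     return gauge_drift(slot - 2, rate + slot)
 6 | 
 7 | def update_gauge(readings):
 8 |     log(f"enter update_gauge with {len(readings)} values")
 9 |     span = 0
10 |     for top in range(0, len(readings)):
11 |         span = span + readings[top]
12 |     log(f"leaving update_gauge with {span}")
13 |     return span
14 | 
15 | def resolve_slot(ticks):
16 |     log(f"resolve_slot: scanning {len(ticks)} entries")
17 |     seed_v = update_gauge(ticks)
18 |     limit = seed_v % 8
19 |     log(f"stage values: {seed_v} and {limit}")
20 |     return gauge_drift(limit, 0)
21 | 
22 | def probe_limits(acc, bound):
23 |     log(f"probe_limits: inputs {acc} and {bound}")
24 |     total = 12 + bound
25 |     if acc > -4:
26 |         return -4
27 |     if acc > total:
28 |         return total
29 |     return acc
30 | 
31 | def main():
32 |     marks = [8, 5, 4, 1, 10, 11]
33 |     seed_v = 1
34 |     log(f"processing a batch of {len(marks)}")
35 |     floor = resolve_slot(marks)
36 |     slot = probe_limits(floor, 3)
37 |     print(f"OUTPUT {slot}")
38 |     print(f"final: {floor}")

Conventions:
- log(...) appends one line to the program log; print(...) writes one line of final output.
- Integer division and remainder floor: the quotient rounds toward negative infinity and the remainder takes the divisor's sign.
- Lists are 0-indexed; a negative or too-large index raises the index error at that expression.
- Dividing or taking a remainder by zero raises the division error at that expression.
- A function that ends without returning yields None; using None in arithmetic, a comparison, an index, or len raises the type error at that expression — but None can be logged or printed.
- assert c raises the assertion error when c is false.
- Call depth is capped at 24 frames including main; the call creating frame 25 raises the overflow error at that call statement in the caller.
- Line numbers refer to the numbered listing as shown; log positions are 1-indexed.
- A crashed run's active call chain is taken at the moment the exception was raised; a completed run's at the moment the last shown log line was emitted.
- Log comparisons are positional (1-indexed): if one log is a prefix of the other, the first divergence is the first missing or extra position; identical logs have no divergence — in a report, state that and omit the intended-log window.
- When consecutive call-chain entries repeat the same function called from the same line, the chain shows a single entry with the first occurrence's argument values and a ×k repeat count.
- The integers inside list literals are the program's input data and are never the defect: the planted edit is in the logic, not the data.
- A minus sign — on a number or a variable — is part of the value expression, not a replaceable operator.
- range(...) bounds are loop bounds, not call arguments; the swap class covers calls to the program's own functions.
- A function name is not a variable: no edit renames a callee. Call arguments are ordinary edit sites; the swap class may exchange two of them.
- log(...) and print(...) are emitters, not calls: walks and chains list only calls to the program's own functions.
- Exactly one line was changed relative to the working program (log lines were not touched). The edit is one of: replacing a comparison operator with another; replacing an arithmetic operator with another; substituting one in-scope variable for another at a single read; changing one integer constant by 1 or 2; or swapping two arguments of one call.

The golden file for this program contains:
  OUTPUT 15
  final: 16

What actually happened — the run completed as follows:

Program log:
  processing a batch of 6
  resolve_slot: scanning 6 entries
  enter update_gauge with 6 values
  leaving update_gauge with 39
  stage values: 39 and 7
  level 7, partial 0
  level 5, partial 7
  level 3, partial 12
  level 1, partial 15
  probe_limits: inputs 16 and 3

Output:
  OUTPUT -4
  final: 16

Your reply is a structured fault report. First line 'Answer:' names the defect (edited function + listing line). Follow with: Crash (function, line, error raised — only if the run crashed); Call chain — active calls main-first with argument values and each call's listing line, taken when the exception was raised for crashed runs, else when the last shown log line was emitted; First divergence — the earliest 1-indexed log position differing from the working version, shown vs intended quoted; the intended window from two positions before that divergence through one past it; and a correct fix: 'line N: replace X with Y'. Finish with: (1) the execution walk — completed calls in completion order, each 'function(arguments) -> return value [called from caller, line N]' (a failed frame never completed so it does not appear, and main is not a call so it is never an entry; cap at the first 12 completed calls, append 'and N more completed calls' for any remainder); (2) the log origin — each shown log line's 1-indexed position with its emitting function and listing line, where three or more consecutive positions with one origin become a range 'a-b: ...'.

Answer: the defect is in probe_limits at line 25.
The tell: Nothing in the log betrays the bug — only the output does.
Call chain: main -> probe_limits(16, 3) (called at line 36).
First divergence: none (the log streams are identical).
Execution walk:
  update_gauge([8, 5, 4, 1, 10, 11]) -> 39  [called from resolve_slot, line 17]
  gauge_drift(-1, 16) -> 16  [called from gauge_drift, line 5]
  gauge_drift(1, 15) -> 16  [called from gauge_drift, line 5]
  gauge_drift(3, 12) -> 16  [called from gauge_drift, line 5]
  gauge_drift(5, 7) -> 16  [called from gauge_drift, line 5]
  gauge_drift(7, 0) -> 16  [called from resolve_slot, line 20]
  resolve_slot([8, 5, 4, 1, 10, 11]) -> 16  [called from main, line 35]
  probe_limits(16, 3) -> -4  [called from main, line 36]
Log line origins:
  1: from main, line 34
  2: from resolve_slot, line 16
  3: from update_gauge, line 8
  4: from update_gauge, line 12
  5: from resolve_slot, line 19
  6-9: from gauge_drift, line 4
  10: from probe_limits, line 23
A correct fix: line 25: replace `>` with `<`.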